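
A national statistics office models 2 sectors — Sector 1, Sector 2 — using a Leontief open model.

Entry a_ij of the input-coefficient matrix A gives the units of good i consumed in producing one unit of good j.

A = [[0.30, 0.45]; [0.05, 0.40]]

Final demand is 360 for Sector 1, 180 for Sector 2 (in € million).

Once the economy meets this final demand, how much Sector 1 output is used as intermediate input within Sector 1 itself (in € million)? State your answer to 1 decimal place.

z_11 = 224.2

I − A =
  [   0.70    -0.45]
  [  -0.05     0.60]
det(I−A) = (0.70)(0.60) − (-0.45)(-0.05) = 0.3975
adj(I−A) = [[0.60, 0.45], [0.05, 0.70]]
(I − A)⁻¹ = adj(I−A) / det(I−A) ≈
  [   1.5094     1.1321]
  [   0.1258     1.7610]
First solve x = (I − A)⁻¹ d = adj(I−A)·d / det(I−A); in particular x_1 = (0.60·360 + 0.45·180) / 0.3975 = 297.00 / 0.3975 ≈ 747.170.
Intermediate flow from 1 to 1: z_11 = a_11 · x_1 = 0.30 × 297.00 / 0.3975 = 89.10 / 0.3975 ≈ 224.2.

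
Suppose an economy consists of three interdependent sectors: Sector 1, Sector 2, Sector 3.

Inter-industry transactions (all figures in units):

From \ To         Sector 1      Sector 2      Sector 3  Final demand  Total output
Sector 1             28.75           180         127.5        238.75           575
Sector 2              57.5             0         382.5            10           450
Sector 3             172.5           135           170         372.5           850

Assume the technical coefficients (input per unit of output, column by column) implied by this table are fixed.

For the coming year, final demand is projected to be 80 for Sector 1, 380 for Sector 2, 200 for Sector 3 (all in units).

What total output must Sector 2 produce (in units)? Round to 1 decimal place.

Technical coefficients a_ij = z_ij / X_j:
  a_11 = 28.75/575 = 0.05, a_21 = 57.5/575 = 0.10, a_31 = 172.5/575 = 0.30
  a_12 = 180/450 = 0.40, a_22 = 0/450 = 0.00, a_32 = 135/450 = 0.30
  a_13 = 127.5/850 = 0.15, a_23 = 382.5/850 = 0.45, a_33 = 170/850 = 0.20
I − A =
  [   0.95    -0.40    -0.15]
  [  -0.10     1.00    -0.45]
  [  -0.30    -0.30     0.80]
Cofactors of I−A, C_ij = (−1)^(i+j)·(minor ij) (rows/columns in the sector order above):
  C_11 = (1.00)(0.80) − (-0.45)(-0.30) = 0.6650
  C_12 = −[(-0.10)(0.80) − (-0.45)(-0.30)] = 0.2150
  C_13 = (-0.10)(-0.30) − (1.00)(-0.30) = 0.3300
  C_21 = −[(-0.40)(0.80) − (-0.15)(-0.30)] = 0.3650
  C_22 = (0.95)(0.80) − (-0.15)(-0.30) = 0.7150
  C_23 = −[(0.95)(-0.30) − (-0.40)(-0.30)] = 0.4050
  C_31 = (-0.40)(-0.45) − (-0.15)(1.00) = 0.3300
  C_32 = −[(0.95)(-0.45) − (-0.15)(-0.10)] = 0.4425
  C_33 = (0.95)(1.00) − (-0.40)(-0.10) = 0.9100
det(I−A) = Σ_j (I−A)_1j·C_1j = (0.95)(0.6650) + (-0.40)(0.2150) + (-0.15)(0.3300) = 0.49625
adj(I−A) = Cᵀ =
  [ 0.6650   0.3650   0.3300]
  [ 0.2150   0.7150   0.4425]
  [ 0.3300   0.4050   0.9100]
(I − A)⁻¹ = adj(I−A) / det(I−A) ≈
  [   1.3401     0.7355     0.6650]
  [   0.4332     1.4408     0.8917]
  [   0.6650     0.8161     1.8338]
x = (I − A)⁻¹ d = adj(I−A)·d / det(I−A), with det(I−A) = 0.49625:
  x_1 = (0.6650·80 + 0.3650·380 + 0.3300·200) / 0.49625 = 257.90 / 0.49625 ≈ 519.7
  x_2 = (0.2150·80 + 0.7150·380 + 0.4425·200) / 0.49625 = 377.40 / 0.49625 ≈ 760.5
  x_3 = (0.3300·80 + 0.4050·380 + 0.9100·200) / 0.49625 = 362.30 / 0.49625 ≈ 730.1

x_2 = 760.5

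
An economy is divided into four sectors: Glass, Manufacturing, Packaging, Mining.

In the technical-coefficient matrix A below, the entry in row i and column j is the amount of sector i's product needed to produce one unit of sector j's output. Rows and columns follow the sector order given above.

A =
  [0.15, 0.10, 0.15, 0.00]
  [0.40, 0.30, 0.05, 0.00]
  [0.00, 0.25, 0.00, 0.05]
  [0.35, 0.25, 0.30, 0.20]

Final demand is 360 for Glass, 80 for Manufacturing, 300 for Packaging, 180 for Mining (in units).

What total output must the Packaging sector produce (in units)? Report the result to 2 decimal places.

I − A =
  [   0.85    -0.10    -0.15     0.00]
  [  -0.40     0.70    -0.05     0.00]
  [   0.00    -0.25     1.00    -0.05]
  [  -0.35    -0.25    -0.30     0.80]
Compute the cofactors C_ij = (−1)^(i+j)·(3×3 minor ij) of I−A; the adjugate is their transpose:
adj(I−A) = Cᵀ =
  [ 0.538875   0.110375   0.088000   0.005500]
  [ 0.314875   0.664625   0.082000   0.005125]
  [ 0.097250   0.182375   0.444000   0.027750]
  [ 0.370625   0.324375   0.230625   0.529375]
det(I−A) = Σ_j (I−A)_1j·C_1j = (0.85)(0.538875) + (-0.10)(0.314875) + (-0.15)(0.097250) + (0.00)(0.370625) = 0.41196875
(I − A)⁻¹ = adj(I−A) / det(I−A) ≈
  [   1.3080     0.2679     0.2136     0.0134]
  [   0.7643     1.6133     0.1990     0.0124]
  [   0.2361     0.4427     1.0778     0.0674]
  [   0.8996     0.7874     0.5598     1.2850]
x = (I − A)⁻¹ d = adj(I−A)·d / det(I−A), with det(I−A) = 0.41196875:
  x_1 = (0.538875·360 + 0.110375·80 + 0.088000·300 + 0.005500·180) / 0.41196875 = 230.215 / 0.41196875 ≈ 558.82
  x_2 = (0.314875·360 + 0.664625·80 + 0.082000·300 + 0.005125·180) / 0.41196875 = 192.0475 / 0.41196875 ≈ 466.17
  x_3 = (0.097250·360 + 0.182375·80 + 0.444000·300 + 0.027750·180) / 0.41196875 = 187.795 / 0.41196875 ≈ 455.85
  x_4 = (0.370625·360 + 0.324375·80 + 0.230625·300 + 0.529375·180) / 0.41196875 = 323.85 / 0.41196875 ≈ 786.10

x_3 = 455.85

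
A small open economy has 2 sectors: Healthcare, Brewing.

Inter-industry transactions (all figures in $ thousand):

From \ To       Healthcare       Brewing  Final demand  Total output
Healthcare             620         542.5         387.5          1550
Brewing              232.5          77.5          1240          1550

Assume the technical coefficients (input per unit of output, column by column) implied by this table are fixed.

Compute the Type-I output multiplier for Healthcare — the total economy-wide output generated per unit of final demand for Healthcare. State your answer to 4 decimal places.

Technical coefficients a_ij = z_ij / X_j:
  a_HH = 620/1550 = 0.40, a_BH = 232.5/1550 = 0.15
  a_HB = 542.5/1550 = 0.35, a_BB = 77.5/1550 = 0.05
I − A =
  [   0.60    -0.35]
  [  -0.15     0.95]
det(I−A) = (0.60)(0.95) − (-0.35)(-0.15) = 0.5175
adj(I−A) = [[0.95, 0.35], [0.15, 0.60]]
(I − A)⁻¹ = adj(I−A) / det(I−A) ≈
  [   1.83575     0.67633]
  [   0.28986     1.15942]
The output multiplier for sector j is the column-j sum of the Leontief inverse (I − A)⁻¹ = adj(I−A) / det(I−A).
Column H of adj(I−A): (0.95, 0.15); det(I−A) = 0.5175.
m_H = (0.95 + 0.15) / 0.5175 = 1.10 / 0.5175 ≈ 2.1256.

m_H = 2.1256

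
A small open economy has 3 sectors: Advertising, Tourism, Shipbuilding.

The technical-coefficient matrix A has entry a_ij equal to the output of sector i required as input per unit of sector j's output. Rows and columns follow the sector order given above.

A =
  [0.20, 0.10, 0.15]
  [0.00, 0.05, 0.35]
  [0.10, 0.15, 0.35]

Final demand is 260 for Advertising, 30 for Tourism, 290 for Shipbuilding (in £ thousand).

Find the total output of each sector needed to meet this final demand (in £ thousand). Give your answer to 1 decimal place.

x_A = 462.9, x_T = 242.8, x_S = 573.4

I − A =
  [   0.80    -0.10    -0.15]
  [   0.00     0.95    -0.35]
  [  -0.10    -0.15     0.65]
Cofactors of I−A, C_ij = (−1)^(i+j)·(minor ij) (rows/columns in the sector order above):
  C_11 = (0.95)(0.65) − (-0.35)(-0.15) = 0.5650
  C_12 = −[(0.00)(0.65) − (-0.35)(-0.10)] = 0.0350
  C_13 = (0.00)(-0.15) − (0.95)(-0.10) = 0.0950
  C_21 = −[(-0.10)(0.65) − (-0.15)(-0.15)] = 0.0875
  C_22 = (0.80)(0.65) − (-0.15)(-0.10) = 0.5050
  C_23 = −[(0.80)(-0.15) − (-0.10)(-0.10)] = 0.1300
  C_31 = (-0.10)(-0.35) − (-0.15)(0.95) = 0.1775
  C_32 = −[(0.80)(-0.35) − (-0.15)(0.00)] = 0.2800
  C_33 = (0.80)(0.95) − (-0.10)(0.00) = 0.7600
det(I−A) = Σ_j (I−A)_1j·C_1j = (0.80)(0.5650) + (-0.10)(0.0350) + (-0.15)(0.0950) = 0.43425
adj(I−A) = Cᵀ =
  [ 0.5650   0.0875   0.1775]
  [ 0.0350   0.5050   0.2800]
  [ 0.0950   0.1300   0.7600]
(I − A)⁻¹ = adj(I−A) / det(I−A) ≈
  [   1.3011     0.2015     0.4088]
  [   0.0806     1.1629     0.6448]
  [   0.2188     0.2994     1.7501]
x = (I − A)⁻¹ d = adj(I−A)·d / det(I−A), with det(I−A) = 0.43425:
  x_A = (0.5650·260 + 0.0875·30 + 0.1775·290) / 0.43425 = 201.00 / 0.43425 ≈ 462.9
  x_T = (0.0350·260 + 0.5050·30 + 0.2800·290) / 0.43425 = 105.45 / 0.43425 ≈ 242.8
  x_S = (0.0950·260 + 0.1300·30 + 0.7600·290) / 0.43425 = 249.00 / 0.43425 ≈ 573.4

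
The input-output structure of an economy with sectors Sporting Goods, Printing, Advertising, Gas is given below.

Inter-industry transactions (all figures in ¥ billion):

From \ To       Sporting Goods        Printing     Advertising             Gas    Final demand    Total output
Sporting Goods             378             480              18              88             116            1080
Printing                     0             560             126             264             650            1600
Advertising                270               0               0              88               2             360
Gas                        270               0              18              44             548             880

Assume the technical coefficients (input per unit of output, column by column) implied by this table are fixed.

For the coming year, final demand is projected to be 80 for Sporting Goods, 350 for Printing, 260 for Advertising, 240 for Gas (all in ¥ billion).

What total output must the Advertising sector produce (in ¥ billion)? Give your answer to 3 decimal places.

x_A = 480.447

Technical coefficients a_ij = z_ij / X_j:
  a_SS = 378/1080 = 0.35, a_PS = 0/1080 = 0.00, a_AS = 270/1080 = 0.25, a_GS = 270/1080 = 0.25
  a_SP = 480/1600 = 0.30, a_PP = 560/1600 = 0.35, a_AP = 0/1600 = 0.00, a_GP = 0/1600 = 0.00
  a_SA = 18/360 = 0.05, a_PA = 126/360 = 0.35, a_AA = 0/360 = 0.00, a_GA = 18/360 = 0.05
  a_SG = 88/880 = 0.10, a_PG = 264/880 = 0.30, a_AG = 88/880 = 0.10, a_GG = 44/880 = 0.05
I − A =
  [   0.65    -0.30    -0.05    -0.10]
  [   0.00     0.65    -0.35    -0.30]
  [  -0.25     0.00     1.00    -0.10]
  [  -0.25     0.00    -0.05     0.95]
Compute the cofactors C_ij = (−1)^(i+j)·(3×3 minor ij) of I−A; the adjugate is their transpose:
adj(I−A) = Cᵀ =
  [ 0.614250   0.283500   0.138375   0.168750]
  [ 0.170625   0.574875   0.220875   0.222750]
  [ 0.170625   0.078750   0.362625   0.081000]
  [ 0.170625   0.078750   0.055500   0.388125]
det(I−A) = Σ_j (I−A)_1j·C_1j = (0.65)(0.614250) + (-0.30)(0.170625) + (-0.05)(0.170625) + (-0.10)(0.170625) = 0.32248125
(I − A)⁻¹ = adj(I−A) / det(I−A) ≈
  [   1.9048     0.8791     0.4291     0.5233]
  [   0.5291     1.7827     0.6849     0.6907]
  [   0.5291     0.2442     1.1245     0.2512]
  [   0.5291     0.2442     0.1721     1.2036]
x = (I − A)⁻¹ d = adj(I−A)·d / det(I−A), with det(I−A) = 0.32248125:
  x_S = (0.614250·80 + 0.283500·350 + 0.138375·260 + 0.168750·240) / 0.32248125 = 224.8425 / 0.32248125 ≈ 697.227
  x_P = (0.170625·80 + 0.574875·350 + 0.220875·260 + 0.222750·240) / 0.32248125 = 325.74375 / 0.32248125 ≈ 1010.117
  x_A = (0.170625·80 + 0.078750·350 + 0.362625·260 + 0.081000·240) / 0.32248125 = 154.935 / 0.32248125 ≈ 480.447
  x_G = (0.170625·80 + 0.078750·350 + 0.055500·260 + 0.388125·240) / 0.32248125 = 148.7925 / 0.32248125 ≈ 461.399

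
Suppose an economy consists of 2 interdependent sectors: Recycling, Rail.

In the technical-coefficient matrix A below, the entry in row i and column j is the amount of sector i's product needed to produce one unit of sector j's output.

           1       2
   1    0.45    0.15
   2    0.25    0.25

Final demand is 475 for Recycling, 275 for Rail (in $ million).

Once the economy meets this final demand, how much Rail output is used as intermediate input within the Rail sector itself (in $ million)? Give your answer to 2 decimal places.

I − A =
  [   0.55    -0.15]
  [  -0.25     0.75]
det(I−A) = (0.55)(0.75) − (-0.15)(-0.25) = 0.3750
adj(I−A) = [[0.75, 0.15], [0.25, 0.55]]
(I − A)⁻¹ = adj(I−A) / det(I−A) ≈
  [   2.0000     0.4000]
  [   0.6667     1.4667]
First solve x = (I − A)⁻¹ d = adj(I−A)·d / det(I−A); in particular x_2 = (0.25·475 + 0.55·275) / 0.3750 = 270.00 / 0.3750 = 720.0000.
Intermediate flow from 2 to 2: z_22 = a_22 · x_2 = 0.25 × 270.00 / 0.3750 = 67.50 / 0.3750 = 180.00.

z_22 = 180.00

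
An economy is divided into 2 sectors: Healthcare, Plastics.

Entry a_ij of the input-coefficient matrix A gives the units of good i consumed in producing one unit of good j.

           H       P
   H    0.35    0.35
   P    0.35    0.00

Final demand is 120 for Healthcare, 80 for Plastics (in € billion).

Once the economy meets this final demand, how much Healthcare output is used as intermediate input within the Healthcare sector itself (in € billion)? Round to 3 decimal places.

I − A =
  [   0.65    -0.35]
  [  -0.35     1.00]
det(I−A) = (0.65)(1.00) − (-0.35)(-0.35) = 0.5275
adj(I−A) = [[1.00, 0.35], [0.35, 0.65]]
(I − A)⁻¹ = adj(I−A) / det(I−A) ≈
  [   1.8957     0.6635]
  [   0.6635     1.2322]
First solve x = (I − A)⁻¹ d = adj(I−A)·d / det(I−A); in particular x_H = (1.00·120 + 0.35·80) / 0.5275 = 148.00 / 0.5275 ≈ 280.56872.
Intermediate flow from H to H: z_HH = a_HH · x_H = 0.35 × 148.00 / 0.5275 = 51.80 / 0.5275 ≈ 98.199.

z_HH = 98.199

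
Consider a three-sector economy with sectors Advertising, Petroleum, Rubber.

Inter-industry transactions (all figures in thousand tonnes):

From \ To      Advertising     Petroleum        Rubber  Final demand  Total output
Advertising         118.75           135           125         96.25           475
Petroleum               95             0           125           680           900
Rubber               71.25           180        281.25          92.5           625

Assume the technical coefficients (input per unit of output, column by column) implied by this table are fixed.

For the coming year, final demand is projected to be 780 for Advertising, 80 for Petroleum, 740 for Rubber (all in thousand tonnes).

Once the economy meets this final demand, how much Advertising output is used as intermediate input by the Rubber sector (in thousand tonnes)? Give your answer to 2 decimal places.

z_13 = 429.55

Technical coefficients a_ij = z_ij / X_j:
  a_11 = 118.75/475 = 0.25, a_21 = 95/475 = 0.20, a_31 = 71.25/475 = 0.15
  a_12 = 135/900 = 0.15, a_22 = 0/900 = 0.00, a_32 = 180/900 = 0.20
  a_13 = 125/625 = 0.20, a_23 = 125/625 = 0.20, a_33 = 281.25/625 = 0.45
I − A =
  [   0.75    -0.15    -0.20]
  [  -0.20     1.00    -0.20]
  [  -0.15    -0.20     0.55]
Cofactors of I−A, C_ij = (−1)^(i+j)·(minor ij) (rows/columns in the sector order above):
  C_11 = (1.00)(0.55) − (-0.20)(-0.20) = 0.5100
  C_12 = −[(-0.20)(0.55) − (-0.20)(-0.15)] = 0.1400
  C_13 = (-0.20)(-0.20) − (1.00)(-0.15) = 0.1900
  C_21 = −[(-0.15)(0.55) − (-0.20)(-0.20)] = 0.1225
  C_22 = (0.75)(0.55) − (-0.20)(-0.15) = 0.3825
  C_23 = −[(0.75)(-0.20) − (-0.15)(-0.15)] = 0.1725
  C_31 = (-0.15)(-0.20) − (-0.20)(1.00) = 0.2300
  C_32 = −[(0.75)(-0.20) − (-0.20)(-0.20)] = 0.1900
  C_33 = (0.75)(1.00) − (-0.15)(-0.20) = 0.7200
det(I−A) = Σ_j (I−A)_1j·C_1j = (0.75)(0.5100) + (-0.15)(0.1400) + (-0.20)(0.1900) = 0.3235
adj(I−A) = Cᵀ =
  [ 0.5100   0.1225   0.2300]
  [ 0.1400   0.3825   0.1900]
  [ 0.1900   0.1725   0.7200]
(I − A)⁻¹ = adj(I−A) / det(I−A) ≈
  [   1.5765     0.3787     0.7110]
  [   0.4328     1.1824     0.5873]
  [   0.5873     0.5332     2.2257]
First solve x = (I − A)⁻¹ d = adj(I−A)·d / det(I−A); in particular x_3 = (0.1900·780 + 0.1725·80 + 0.7200·740) / 0.3235 = 694.80 / 0.3235 ≈ 2147.7589.
Intermediate flow from 1 to 3: z_13 = a_13 · x_3 = 0.20 × 694.80 / 0.3235 = 138.96 / 0.3235 ≈ 429.55.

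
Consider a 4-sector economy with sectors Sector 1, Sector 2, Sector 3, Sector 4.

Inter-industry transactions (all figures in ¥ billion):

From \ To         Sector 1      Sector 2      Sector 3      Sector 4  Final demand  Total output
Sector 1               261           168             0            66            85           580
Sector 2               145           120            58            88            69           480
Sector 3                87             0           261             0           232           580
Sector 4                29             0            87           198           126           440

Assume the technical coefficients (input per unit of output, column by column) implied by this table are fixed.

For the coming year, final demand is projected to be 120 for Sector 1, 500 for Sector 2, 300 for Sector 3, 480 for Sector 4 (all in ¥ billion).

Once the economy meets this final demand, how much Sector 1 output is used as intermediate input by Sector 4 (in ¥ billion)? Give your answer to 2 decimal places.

z_14 = 194.11

Technical coefficients a_ij = z_ij / X_j:
  a_11 = 261/580 = 0.45, a_21 = 145/580 = 0.25, a_31 = 87/580 = 0.15, a_41 = 29/580 = 0.05
  a_12 = 168/480 = 0.35, a_22 = 120/480 = 0.25, a_32 = 0/480 = 0.00, a_42 = 0/480 = 0.00
  a_13 = 0/580 = 0.00, a_23 = 58/580 = 0.10, a_33 = 261/580 = 0.45, a_43 = 87/580 = 0.15
  a_14 = 66/440 = 0.15, a_24 = 88/440 = 0.20, a_34 = 0/440 = 0.00, a_44 = 198/440 = 0.45
I − A =
  [   0.55    -0.35     0.00    -0.15]
  [  -0.25     0.75    -0.10    -0.20]
  [  -0.15     0.00     0.55     0.00]
  [  -0.05     0.00    -0.15     0.55]
Compute the cofactors C_ij = (−1)^(i+j)·(3×3 minor ij) of I−A; the adjugate is their transpose:
adj(I−A) = Cᵀ =
  [ 0.226875   0.105875   0.046625   0.100375]
  [ 0.093875   0.158875   0.051625   0.083375]
  [ 0.061875   0.028875   0.169625   0.027375]
  [ 0.037500   0.017500   0.050500   0.173500]
det(I−A) = Σ_j (I−A)_1j·C_1j = (0.55)(0.226875) + (-0.35)(0.093875) + (0.00)(0.061875) + (-0.15)(0.037500) = 0.0863
(I − A)⁻¹ = adj(I−A) / det(I−A) ≈
  [   2.6289     1.2268     0.5403     1.1631]
  [   1.0878     1.8410     0.5982     0.9661]
  [   0.7170     0.3346     1.9655     0.3172]
  [   0.4345     0.2028     0.5852     2.0104]
First solve x = (I − A)⁻¹ d = adj(I−A)·d / det(I−A); in particular x_4 = (0.037500·120 + 0.017500·500 + 0.050500·300 + 0.173500·480) / 0.0863 = 111.68 / 0.0863 ≈ 1294.0904.
Intermediate flow from 1 to 4: z_14 = a_14 · x_4 = 0.15 × 111.68 / 0.0863 = 16.752 / 0.0863 ≈ 194.11.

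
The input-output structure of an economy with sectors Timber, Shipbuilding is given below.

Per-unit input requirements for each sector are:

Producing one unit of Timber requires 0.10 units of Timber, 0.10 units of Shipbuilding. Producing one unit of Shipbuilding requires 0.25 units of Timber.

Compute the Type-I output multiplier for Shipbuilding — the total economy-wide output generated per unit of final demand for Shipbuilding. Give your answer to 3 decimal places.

I − A =
  [   0.90    -0.25]
  [  -0.10     1.00]
det(I−A) = (0.90)(1.00) − (-0.25)(-0.10) = 0.8750
adj(I−A) = [[1.00, 0.25], [0.10, 0.90]]
(I − A)⁻¹ = adj(I−A) / det(I−A) ≈
  [   1.1429     0.2857]
  [   0.1143     1.0286]
The output multiplier for sector j is the column-j sum of the Leontief inverse (I − A)⁻¹ = adj(I−A) / det(I−A).
Column 2 of adj(I−A): (0.25, 0.90); det(I−A) = 0.8750.
m_2 = (0.25 + 0.90) / 0.8750 = 1.15 / 0.8750 ≈ 1.314.

m_2 = 1.314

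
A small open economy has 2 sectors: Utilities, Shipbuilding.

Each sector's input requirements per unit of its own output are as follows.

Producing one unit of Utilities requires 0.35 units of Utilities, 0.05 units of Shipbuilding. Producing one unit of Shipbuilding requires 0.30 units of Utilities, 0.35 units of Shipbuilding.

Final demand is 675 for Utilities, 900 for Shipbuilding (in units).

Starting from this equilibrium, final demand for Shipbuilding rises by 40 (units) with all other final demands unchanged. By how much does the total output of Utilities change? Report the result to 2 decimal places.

I − A =
  [   0.65    -0.30]
  [  -0.05     0.65]
det(I−A) = (0.65)(0.65) − (-0.30)(-0.05) = 0.4075
adj(I−A) = [[0.65, 0.30], [0.05, 0.65]]
(I − A)⁻¹ = adj(I−A) / det(I−A) ≈
  [   1.5951     0.7362]
  [   0.1227     1.5951]
Δx = (I − A)⁻¹ Δd with Δd having +40 in the Shipbuilding component and 0 elsewhere.
So Δx_U = L_US · (+40), where L_US = adj(I−A)_US / det(I−A) = 0.30 / 0.4075.
Δx_U = 0.30 × (+40) / 0.4075 = 12.00 / 0.4075 ≈ 29.45.

Δx_U = 29.45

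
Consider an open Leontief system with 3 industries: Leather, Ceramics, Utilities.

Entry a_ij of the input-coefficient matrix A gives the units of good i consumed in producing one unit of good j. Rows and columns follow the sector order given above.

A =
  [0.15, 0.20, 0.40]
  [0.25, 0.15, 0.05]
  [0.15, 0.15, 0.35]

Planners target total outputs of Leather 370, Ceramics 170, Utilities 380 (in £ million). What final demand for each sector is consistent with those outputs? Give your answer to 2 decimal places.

I − A =
  [   0.85    -0.20    -0.40]
  [  -0.25     0.85    -0.05]
  [  -0.15    -0.15     0.65]
d = (I − A) x:
  d_L = (+0.85)·370 + (-0.20)·170 + (-0.40)·380 = 128.50
  d_C = (-0.25)·370 + (+0.85)·170 + (-0.05)·380 = 33.00
  d_U = (-0.15)·370 + (-0.15)·170 + (+0.65)·380 = 166.00

d_L = 128.50, d_C = 33.00, d_U = 166.00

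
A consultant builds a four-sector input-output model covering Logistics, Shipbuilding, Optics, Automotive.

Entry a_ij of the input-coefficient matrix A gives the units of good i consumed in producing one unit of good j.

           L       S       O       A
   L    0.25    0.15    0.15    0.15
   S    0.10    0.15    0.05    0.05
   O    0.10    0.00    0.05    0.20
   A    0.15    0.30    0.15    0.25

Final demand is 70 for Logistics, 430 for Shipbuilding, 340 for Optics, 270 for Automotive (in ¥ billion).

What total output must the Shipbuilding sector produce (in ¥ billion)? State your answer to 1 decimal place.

x_S = 649.7

I − A =
  [   0.75    -0.15    -0.15    -0.15]
  [  -0.10     0.85    -0.05    -0.05]
  [  -0.10     0.00     0.95    -0.20]
  [  -0.15    -0.30    -0.15     0.75]
Compute the cofactors C_ij = (−1)^(i+j)·(3×3 minor ij) of I−A; the adjugate is their transpose:
adj(I−A) = Cᵀ =
  [ 0.562875   0.154125   0.121500   0.155250]
  [ 0.081375   0.472500   0.047250   0.060375]
  [ 0.093750   0.065250   0.430875   0.138000]
  [ 0.163875   0.232875   0.129375   0.577875]
det(I−A) = Σ_j (I−A)_1j·C_1j = (0.75)(0.562875) + (-0.15)(0.081375) + (-0.15)(0.093750) + (-0.15)(0.163875) = 0.37130625
(I − A)⁻¹ = adj(I−A) / det(I−A) ≈
  [   1.5159     0.4151     0.3272     0.4181]
  [   0.2192     1.2725     0.1273     0.1626]
  [   0.2525     0.1757     1.1604     0.3717]
  [   0.4413     0.6272     0.3484     1.5563]
x = (I − A)⁻¹ d = adj(I−A)·d / det(I−A), with det(I−A) = 0.37130625:
  x_L = (0.562875·70 + 0.154125·430 + 0.121500·340 + 0.155250·270) / 0.37130625 = 188.9025 / 0.37130625 ≈ 508.8
  x_S = (0.081375·70 + 0.472500·430 + 0.047250·340 + 0.060375·270) / 0.37130625 = 241.2375 / 0.37130625 ≈ 649.7
  x_O = (0.093750·70 + 0.065250·430 + 0.430875·340 + 0.138000·270) / 0.37130625 = 218.3775 / 0.37130625 ≈ 588.1
  x_A = (0.163875·70 + 0.232875·430 + 0.129375·340 + 0.577875·270) / 0.37130625 = 311.62125 / 0.37130625 ≈ 839.3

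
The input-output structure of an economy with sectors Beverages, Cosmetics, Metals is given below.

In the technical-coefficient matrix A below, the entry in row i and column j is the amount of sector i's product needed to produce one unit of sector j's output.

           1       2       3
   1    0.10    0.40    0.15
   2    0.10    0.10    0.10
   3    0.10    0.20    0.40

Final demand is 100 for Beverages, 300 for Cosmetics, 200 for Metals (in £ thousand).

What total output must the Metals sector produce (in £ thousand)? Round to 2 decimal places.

x_3 = 545.45

I − A =
  [   0.90    -0.40    -0.15]
  [  -0.10     0.90    -0.10]
  [  -0.10    -0.20     0.60]
Cofactors of I−A, C_ij = (−1)^(i+j)·(minor ij) (rows/columns in the sector order above):
  C_11 = (0.90)(0.60) − (-0.10)(-0.20) = 0.5200
  C_12 = −[(-0.10)(0.60) − (-0.10)(-0.10)] = 0.0700
  C_13 = (-0.10)(-0.20) − (0.90)(-0.10) = 0.1100
  C_21 = −[(-0.40)(0.60) − (-0.15)(-0.20)] = 0.2700
  C_22 = (0.90)(0.60) − (-0.15)(-0.10) = 0.5250
  C_23 = −[(0.90)(-0.20) − (-0.40)(-0.10)] = 0.2200
  C_31 = (-0.40)(-0.10) − (-0.15)(0.90) = 0.1750
  C_32 = −[(0.90)(-0.10) − (-0.15)(-0.10)] = 0.1050
  C_33 = (0.90)(0.90) − (-0.40)(-0.10) = 0.7700
det(I−A) = Σ_j (I−A)_1j·C_1j = (0.90)(0.5200) + (-0.40)(0.0700) + (-0.15)(0.1100) = 0.4235
adj(I−A) = Cᵀ =
  [ 0.5200   0.2700   0.1750]
  [ 0.0700   0.5250   0.1050]
  [ 0.1100   0.2200   0.7700]
(I − A)⁻¹ = adj(I−A) / det(I−A) ≈
  [   1.2279     0.6375     0.4132]
  [   0.1653     1.2397     0.2479]
  [   0.2597     0.5195     1.8182]
x = (I − A)⁻¹ d = adj(I−A)·d / det(I−A), with det(I−A) = 0.4235:
  x_1 = (0.5200·100 + 0.2700·300 + 0.1750·200) / 0.4235 = 168.00 / 0.4235 ≈ 396.69
  x_2 = (0.0700·100 + 0.5250·300 + 0.1050·200) / 0.4235 = 185.50 / 0.4235 ≈ 438.02
  x_3 = (0.1100·100 + 0.2200·300 + 0.7700·200) / 0.4235 = 231.00 / 0.4235 ≈ 545.45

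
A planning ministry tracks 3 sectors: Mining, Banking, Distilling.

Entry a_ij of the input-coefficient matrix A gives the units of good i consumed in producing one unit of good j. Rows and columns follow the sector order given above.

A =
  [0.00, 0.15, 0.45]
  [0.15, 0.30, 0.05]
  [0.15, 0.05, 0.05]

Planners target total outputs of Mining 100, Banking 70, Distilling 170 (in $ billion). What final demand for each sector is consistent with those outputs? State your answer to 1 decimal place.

d_1 = 13.0, d_2 = 25.5, d_3 = 143.0

I − A =
  [   1.00    -0.15    -0.45]
  [  -0.15     0.70    -0.05]
  [  -0.15    -0.05     0.95]
d = (I − A) x:
  d_1 = (+1.00)·100 + (-0.15)·70 + (-0.45)·170 = 13.0
  d_2 = (-0.15)·100 + (+0.70)·70 + (-0.05)·170 = 25.5
  d_3 = (-0.15)·100 + (-0.05)·70 + (+0.95)·170 = 143.0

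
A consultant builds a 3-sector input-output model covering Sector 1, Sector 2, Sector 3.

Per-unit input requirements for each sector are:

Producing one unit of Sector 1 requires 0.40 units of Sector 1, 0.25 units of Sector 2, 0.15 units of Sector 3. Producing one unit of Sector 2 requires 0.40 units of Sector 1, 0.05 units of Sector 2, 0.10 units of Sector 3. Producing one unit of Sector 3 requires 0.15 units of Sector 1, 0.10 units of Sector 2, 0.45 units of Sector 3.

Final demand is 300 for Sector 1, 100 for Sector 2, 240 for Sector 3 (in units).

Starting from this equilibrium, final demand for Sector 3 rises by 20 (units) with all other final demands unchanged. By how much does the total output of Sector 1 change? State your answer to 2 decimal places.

Δx_1 = 16.49

I − A =
  [   0.60    -0.40    -0.15]
  [  -0.25     0.95    -0.10]
  [  -0.15    -0.10     0.55]
Cofactors of I−A, C_ij = (−1)^(i+j)·(minor ij) (rows/columns in the sector order above):
  C_11 = (0.95)(0.55) − (-0.10)(-0.10) = 0.5125
  C_12 = −[(-0.25)(0.55) − (-0.10)(-0.15)] = 0.1525
  C_13 = (-0.25)(-0.10) − (0.95)(-0.15) = 0.1675
  C_21 = −[(-0.40)(0.55) − (-0.15)(-0.10)] = 0.2350
  C_22 = (0.60)(0.55) − (-0.15)(-0.15) = 0.3075
  C_23 = −[(0.60)(-0.10) − (-0.40)(-0.15)] = 0.1200
  C_31 = (-0.40)(-0.10) − (-0.15)(0.95) = 0.1825
  C_32 = −[(0.60)(-0.10) − (-0.15)(-0.25)] = 0.0975
  C_33 = (0.60)(0.95) − (-0.40)(-0.25) = 0.4700
det(I−A) = Σ_j (I−A)_1j·C_1j = (0.60)(0.5125) + (-0.40)(0.1525) + (-0.15)(0.1675) = 0.221375
adj(I−A) = Cᵀ =
  [ 0.5125   0.2350   0.1825]
  [ 0.1525   0.3075   0.0975]
  [ 0.1675   0.1200   0.4700]
(I − A)⁻¹ = adj(I−A) / det(I−A) ≈
  [   2.3151     1.0615     0.8244]
  [   0.6889     1.3890     0.4404]
  [   0.7566     0.5421     2.1231]
Δx = (I − A)⁻¹ Δd with Δd having +20 in the Sector 3 component and 0 elsewhere.
So Δx_1 = L_13 · (+20), where L_13 = adj(I−A)_13 / det(I−A) = 0.1825 / 0.221375.
Δx_1 = 0.1825 × (+20) / 0.221375 = 3.65 / 0.221375 ≈ 16.49.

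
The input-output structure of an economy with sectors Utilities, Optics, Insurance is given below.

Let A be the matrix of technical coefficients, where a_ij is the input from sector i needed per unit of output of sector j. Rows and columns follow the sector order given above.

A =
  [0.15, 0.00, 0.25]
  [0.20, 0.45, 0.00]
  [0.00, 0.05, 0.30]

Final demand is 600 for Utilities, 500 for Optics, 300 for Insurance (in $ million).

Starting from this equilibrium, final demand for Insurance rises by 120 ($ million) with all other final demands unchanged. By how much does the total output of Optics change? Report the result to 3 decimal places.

Δx_2 = 18.476

I − A =
  [   0.85     0.00    -0.25]
  [  -0.20     0.55     0.00]
  [   0.00    -0.05     0.70]
Cofactors of I−A, C_ij = (−1)^(i+j)·(minor ij) (rows/columns in the sector order above):
  C_11 = (0.55)(0.70) − (0.00)(-0.05) = 0.3850
  C_12 = −[(-0.20)(0.70) − (0.00)(0.00)] = 0.1400
  C_13 = (-0.20)(-0.05) − (0.55)(0.00) = 0.0100
  C_21 = −[(0.00)(0.70) − (-0.25)(-0.05)] = 0.0125
  C_22 = (0.85)(0.70) − (-0.25)(0.00) = 0.5950
  C_23 = −[(0.85)(-0.05) − (0.00)(0.00)] = 0.0425
  C_31 = (0.00)(0.00) − (-0.25)(0.55) = 0.1375
  C_32 = −[(0.85)(0.00) − (-0.25)(-0.20)] = 0.0500
  C_33 = (0.85)(0.55) − (0.00)(-0.20) = 0.4675
det(I−A) = Σ_j (I−A)_1j·C_1j = (0.85)(0.3850) + (0.00)(0.1400) + (-0.25)(0.0100) = 0.32475
adj(I−A) = Cᵀ =
  [ 0.3850   0.0125   0.1375]
  [ 0.1400   0.5950   0.0500]
  [ 0.0100   0.0425   0.4675]
(I − A)⁻¹ = adj(I−A) / det(I−A) ≈
  [   1.1855     0.0385     0.4234]
  [   0.4311     1.8322     0.1540]
  [   0.0308     0.1309     1.4396]
Δx = (I − A)⁻¹ Δd with Δd having +120 in the Insurance component and 0 elsewhere.
So Δx_2 = L_23 · (+120), where L_23 = adj(I−A)_23 / det(I−A) = 0.0500 / 0.32475.
Δx_2 = 0.0500 × (+120) / 0.32475 = 6.00 / 0.32475 ≈ 18.476.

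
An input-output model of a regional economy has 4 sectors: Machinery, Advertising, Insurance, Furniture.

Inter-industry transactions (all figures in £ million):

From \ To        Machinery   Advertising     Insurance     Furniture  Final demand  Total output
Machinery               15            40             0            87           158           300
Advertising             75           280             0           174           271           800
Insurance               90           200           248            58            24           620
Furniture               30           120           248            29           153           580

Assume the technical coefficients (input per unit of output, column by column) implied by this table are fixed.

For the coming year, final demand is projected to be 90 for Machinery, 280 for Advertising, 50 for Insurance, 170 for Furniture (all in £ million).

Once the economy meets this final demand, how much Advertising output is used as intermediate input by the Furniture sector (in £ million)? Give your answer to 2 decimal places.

z_AF = 177.74

Technical coefficients a_ij = z_ij / X_j:
  a_MM = 15/300 = 0.05, a_AM = 75/300 = 0.25, a_IM = 90/300 = 0.30, a_FM = 30/300 = 0.10
  a_MA = 40/800 = 0.05, a_AA = 280/800 = 0.35, a_IA = 200/800 = 0.25, a_FA = 120/800 = 0.15
  a_MI = 0/620 = 0.00, a_AI = 0/620 = 0.00, a_II = 248/620 = 0.40, a_FI = 248/620 = 0.40
  a_MF = 87/580 = 0.15, a_AF = 174/580 = 0.30, a_IF = 58/580 = 0.10, a_FF = 29/580 = 0.05
I − A =
  [   0.95    -0.05     0.00    -0.15]
  [  -0.25     0.65     0.00    -0.30]
  [  -0.30    -0.25     0.60    -0.10]
  [  -0.10    -0.15    -0.40     0.95]
Compute the cofactors C_ij = (−1)^(i+j)·(3×3 minor ij) of I−A; the adjugate is their transpose:
adj(I−A) = Cᵀ =
  [ 0.287500   0.055000   0.045000   0.067500]
  [ 0.186500   0.476500   0.129000   0.193500]
  [ 0.248875   0.257625   0.515125   0.174875]
  [ 0.164500   0.189500   0.242000   0.363000]
det(I−A) = Σ_j (I−A)_1j·C_1j = (0.95)(0.287500) + (-0.05)(0.186500) + (0.00)(0.248875) + (-0.15)(0.164500) = 0.239125
(I − A)⁻¹ = adj(I−A) / det(I−A) ≈
  [   1.2023     0.2300     0.1882     0.2823]
  [   0.7799     1.9927     0.5395     0.8092]
  [   1.0408     1.0774     2.1542     0.7313]
  [   0.6879     0.7925     1.0120     1.5180]
First solve x = (I − A)⁻¹ d = adj(I−A)·d / det(I−A); in particular x_F = (0.164500·90 + 0.189500·280 + 0.242000·50 + 0.363000·170) / 0.239125 = 141.675 / 0.239125 ≈ 592.4726.
Intermediate flow from A to F: z_AF = a_AF · x_F = 0.30 × 141.675 / 0.239125 = 42.5025 / 0.239125 ≈ 177.74.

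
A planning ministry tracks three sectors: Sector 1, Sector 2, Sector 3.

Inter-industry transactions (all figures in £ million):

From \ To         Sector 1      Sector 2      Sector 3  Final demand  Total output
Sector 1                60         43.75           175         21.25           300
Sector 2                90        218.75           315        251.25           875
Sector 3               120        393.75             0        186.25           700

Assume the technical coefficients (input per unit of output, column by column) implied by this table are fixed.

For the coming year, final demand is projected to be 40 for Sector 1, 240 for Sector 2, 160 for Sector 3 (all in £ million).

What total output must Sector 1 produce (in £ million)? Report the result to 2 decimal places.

x_1 = 309.58

Technical coefficients a_ij = z_ij / X_j:
  a_11 = 60/300 = 0.20, a_21 = 90/300 = 0.30, a_31 = 120/300 = 0.40
  a_12 = 43.75/875 = 0.05, a_22 = 218.75/875 = 0.25, a_32 = 393.75/875 = 0.45
  a_13 = 175/700 = 0.25, a_23 = 315/700 = 0.45, a_33 = 0/700 = 0.00
I − A =
  [   0.80    -0.05    -0.25]
  [  -0.30     0.75    -0.45]
  [  -0.40    -0.45     1.00]
Cofactors of I−A, C_ij = (−1)^(i+j)·(minor ij) (rows/columns in the sector order above):
  C_11 = (0.75)(1.00) − (-0.45)(-0.45) = 0.5475
  C_12 = −[(-0.30)(1.00) − (-0.45)(-0.40)] = 0.4800
  C_13 = (-0.30)(-0.45) − (0.75)(-0.40) = 0.4350
  C_21 = −[(-0.05)(1.00) − (-0.25)(-0.45)] = 0.1625
  C_22 = (0.80)(1.00) − (-0.25)(-0.40) = 0.7000
  C_23 = −[(0.80)(-0.45) − (-0.05)(-0.40)] = 0.3800
  C_31 = (-0.05)(-0.45) − (-0.25)(0.75) = 0.2100
  C_32 = −[(0.80)(-0.45) − (-0.25)(-0.30)] = 0.4350
  C_33 = (0.80)(0.75) − (-0.05)(-0.30) = 0.5850
det(I−A) = Σ_j (I−A)_1j·C_1j = (0.80)(0.5475) + (-0.05)(0.4800) + (-0.25)(0.4350) = 0.30525
adj(I−A) = Cᵀ =
  [ 0.5475   0.1625   0.2100]
  [ 0.4800   0.7000   0.4350]
  [ 0.4350   0.3800   0.5850]
(I − A)⁻¹ = adj(I−A) / det(I−A) ≈
  [   1.7936     0.5324     0.6880]
  [   1.5725     2.2932     1.4251]
  [   1.4251     1.2449     1.9165]
x = (I − A)⁻¹ d = adj(I−A)·d / det(I−A), with det(I−A) = 0.30525:
  x_1 = (0.5475·40 + 0.1625·240 + 0.2100·160) / 0.30525 = 94.50 / 0.30525 ≈ 309.58
  x_2 = (0.4800·40 + 0.7000·240 + 0.4350·160) / 0.30525 = 256.80 / 0.30525 ≈ 841.28
  x_3 = (0.4350·40 + 0.3800·240 + 0.5850·160) / 0.30525 = 202.20 / 0.30525 ≈ 662.41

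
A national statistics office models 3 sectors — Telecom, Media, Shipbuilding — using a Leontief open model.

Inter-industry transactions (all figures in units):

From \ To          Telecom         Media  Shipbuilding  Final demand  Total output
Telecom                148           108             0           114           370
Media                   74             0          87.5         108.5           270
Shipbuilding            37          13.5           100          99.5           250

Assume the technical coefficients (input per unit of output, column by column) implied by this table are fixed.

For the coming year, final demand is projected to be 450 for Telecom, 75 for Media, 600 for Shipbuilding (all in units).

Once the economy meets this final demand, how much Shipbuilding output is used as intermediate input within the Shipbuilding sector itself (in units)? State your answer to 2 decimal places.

Technical coefficients a_ij = z_ij / X_j:
  a_11 = 148/370 = 0.40, a_21 = 74/370 = 0.20, a_31 = 37/370 = 0.10
  a_12 = 108/270 = 0.40, a_22 = 0/270 = 0.00, a_32 = 13.5/270 = 0.05
  a_13 = 0/250 = 0.00, a_23 = 87.5/250 = 0.35, a_33 = 100/250 = 0.40
I − A =
  [   0.60    -0.40     0.00]
  [  -0.20     1.00    -0.35]
  [  -0.10    -0.05     0.60]
Cofactors of I−A, C_ij = (−1)^(i+j)·(minor ij) (rows/columns in the sector order above):
  C_11 = (1.00)(0.60) − (-0.35)(-0.05) = 0.5825
  C_12 = −[(-0.20)(0.60) − (-0.35)(-0.10)] = 0.1550
  C_13 = (-0.20)(-0.05) − (1.00)(-0.10) = 0.1100
  C_21 = −[(-0.40)(0.60) − (0.00)(-0.05)] = 0.2400
  C_22 = (0.60)(0.60) − (0.00)(-0.10) = 0.3600
  C_23 = −[(0.60)(-0.05) − (-0.40)(-0.10)] = 0.0700
  C_31 = (-0.40)(-0.35) − (0.00)(1.00) = 0.1400
  C_32 = −[(0.60)(-0.35) − (0.00)(-0.20)] = 0.2100
  C_33 = (0.60)(1.00) − (-0.40)(-0.20) = 0.5200
det(I−A) = Σ_j (I−A)_1j·C_1j = (0.60)(0.5825) + (-0.40)(0.1550) + (0.00)(0.1100) = 0.2875
adj(I−A) = Cᵀ =
  [ 0.5825   0.2400   0.1400]
  [ 0.1550   0.3600   0.2100]
  [ 0.1100   0.0700   0.5200]
(I − A)⁻¹ = adj(I−A) / det(I−A) ≈
  [   2.0261     0.8348     0.4870]
  [   0.5391     1.2522     0.7304]
  [   0.3826     0.2435     1.8087]
First solve x = (I − A)⁻¹ d = adj(I−A)·d / det(I−A); in particular x_3 = (0.1100·450 + 0.0700·75 + 0.5200·600) / 0.2875 = 366.75 / 0.2875 ≈ 1275.6522.
Intermediate flow from 3 to 3: z_33 = a_33 · x_3 = 0.40 × 366.75 / 0.2875 = 146.70 / 0.2875 ≈ 510.26.

z_33 = 510.26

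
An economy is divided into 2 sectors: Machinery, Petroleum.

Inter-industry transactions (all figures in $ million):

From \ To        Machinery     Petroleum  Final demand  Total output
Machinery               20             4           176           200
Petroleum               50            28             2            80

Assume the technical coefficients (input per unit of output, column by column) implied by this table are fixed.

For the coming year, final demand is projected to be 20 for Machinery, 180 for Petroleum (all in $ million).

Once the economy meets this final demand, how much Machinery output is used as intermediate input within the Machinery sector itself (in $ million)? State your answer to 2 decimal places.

z_MM = 3.84

Technical coefficients a_ij = z_ij / X_j:
  a_MM = 20/200 = 0.10, a_PM = 50/200 = 0.25
  a_MP = 4/80 = 0.05, a_PP = 28/80 = 0.35
I − A =
  [   0.90    -0.05]
  [  -0.25     0.65]
det(I−A) = (0.90)(0.65) − (-0.05)(-0.25) = 0.5725
adj(I−A) = [[0.65, 0.05], [0.25, 0.90]]
(I − A)⁻¹ = adj(I−A) / det(I−A) ≈
  [   1.1354     0.0873]
  [   0.4367     1.5721]
First solve x = (I − A)⁻¹ d = adj(I−A)·d / det(I−A); in particular x_M = (0.65·20 + 0.05·180) / 0.5725 = 22.00 / 0.5725 ≈ 38.4279.
Intermediate flow from M to M: z_MM = a_MM · x_M = 0.10 × 22.00 / 0.5725 = 2.20 / 0.5725 ≈ 3.84.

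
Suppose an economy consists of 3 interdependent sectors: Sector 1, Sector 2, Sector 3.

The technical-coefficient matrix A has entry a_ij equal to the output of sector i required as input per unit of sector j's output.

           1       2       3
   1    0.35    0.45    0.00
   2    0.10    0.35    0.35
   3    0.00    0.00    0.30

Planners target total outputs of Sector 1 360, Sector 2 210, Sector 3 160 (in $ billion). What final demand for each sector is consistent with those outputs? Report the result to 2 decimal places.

d_1 = 139.50, d_2 = 44.50, d_3 = 112.00

I − A =
  [   0.65    -0.45     0.00]
  [  -0.10     0.65    -0.35]
  [   0.00     0.00     0.70]
d = (I − A) x:
  d_1 = (+0.65)·360 + (-0.45)·210 + (+0.00)·160 = 139.50
  d_2 = (-0.10)·360 + (+0.65)·210 + (-0.35)·160 = 44.50
  d_3 = (+0.00)·360 + (+0.00)·210 + (+0.70)·160 = 112.00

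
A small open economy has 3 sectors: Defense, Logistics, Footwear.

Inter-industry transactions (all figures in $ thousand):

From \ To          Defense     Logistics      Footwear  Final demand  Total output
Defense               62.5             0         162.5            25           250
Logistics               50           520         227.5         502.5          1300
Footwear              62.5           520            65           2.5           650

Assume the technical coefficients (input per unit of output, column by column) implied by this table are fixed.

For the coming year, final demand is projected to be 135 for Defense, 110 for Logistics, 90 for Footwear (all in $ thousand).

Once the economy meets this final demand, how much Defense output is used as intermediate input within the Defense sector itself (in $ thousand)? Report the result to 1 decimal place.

Technical coefficients a_ij = z_ij / X_j:
  a_DD = 62.5/250 = 0.25, a_LD = 50/250 = 0.20, a_FD = 62.5/250 = 0.25
  a_DL = 0/1300 = 0.00, a_LL = 520/1300 = 0.40, a_FL = 520/1300 = 0.40
  a_DF = 162.5/650 = 0.25, a_LF = 227.5/650 = 0.35, a_FF = 65/650 = 0.10
I − A =
  [   0.75     0.00    -0.25]
  [  -0.20     0.60    -0.35]
  [  -0.25    -0.40     0.90]
Cofactors of I−A, C_ij = (−1)^(i+j)·(minor ij) (rows/columns in the sector order above):
  C_11 = (0.60)(0.90) − (-0.35)(-0.40) = 0.4000
  C_12 = −[(-0.20)(0.90) − (-0.35)(-0.25)] = 0.2675
  C_13 = (-0.20)(-0.40) − (0.60)(-0.25) = 0.2300
  C_21 = −[(0.00)(0.90) − (-0.25)(-0.40)] = 0.1000
  C_22 = (0.75)(0.90) − (-0.25)(-0.25) = 0.6125
  C_23 = −[(0.75)(-0.40) − (0.00)(-0.25)] = 0.3000
  C_31 = (0.00)(-0.35) − (-0.25)(0.60) = 0.1500
  C_32 = −[(0.75)(-0.35) − (-0.25)(-0.20)] = 0.3125
  C_33 = (0.75)(0.60) − (0.00)(-0.20) = 0.4500
det(I−A) = Σ_j (I−A)_1j·C_1j = (0.75)(0.4000) + (0.00)(0.2675) + (-0.25)(0.2300) = 0.2425
adj(I−A) = Cᵀ =
  [ 0.4000   0.1000   0.1500]
  [ 0.2675   0.6125   0.3125]
  [ 0.2300   0.3000   0.4500]
(I − A)⁻¹ = adj(I−A) / det(I−A) ≈
  [   1.6495     0.4124     0.6186]
  [   1.1031     2.5258     1.2887]
  [   0.9485     1.2371     1.8557]
First solve x = (I − A)⁻¹ d = adj(I−A)·d / det(I−A); in particular x_D = (0.4000·135 + 0.1000·110 + 0.1500·90) / 0.2425 = 78.50 / 0.2425 ≈ 323.711.
Intermediate flow from D to D: z_DD = a_DD · x_D = 0.25 × 78.50 / 0.2425 = 19.625 / 0.2425 ≈ 80.9.

z_DD = 80.9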